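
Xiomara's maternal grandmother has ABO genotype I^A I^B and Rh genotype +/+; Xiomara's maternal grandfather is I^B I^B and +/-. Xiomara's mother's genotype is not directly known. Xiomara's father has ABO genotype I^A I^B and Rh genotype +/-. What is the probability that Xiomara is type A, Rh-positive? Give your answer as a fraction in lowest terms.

7/64

Xiomara's mother's ABO genotype from I^A I^B × I^B I^B: 1/2 I^A I^B, 1/2 I^B I^B.
Crossing each possibility with the father I^A I^B and summing P(type A): 1/2·1/4 + 1/2·0 = 1/8.
Similarly for Rh via the mother's Rh distribution: P(Rh+) = 7/8.
Independent loci: 1/8 × 7/8 = 7/64.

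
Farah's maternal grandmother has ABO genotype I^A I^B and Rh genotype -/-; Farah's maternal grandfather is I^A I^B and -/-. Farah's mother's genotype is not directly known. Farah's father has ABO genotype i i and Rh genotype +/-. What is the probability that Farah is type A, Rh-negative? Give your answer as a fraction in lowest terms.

Farah's mother's ABO genotype from I^A I^B × I^A I^B: 1/4 I^A I^A, 1/2 I^A I^B, 1/4 I^B I^B.
Crossing each possibility with the father i i and summing P(type A): 1/4·1 + 1/2·1/2 + 1/4·0 = 1/2.
Similarly for Rh via the mother's Rh distribution: P(Rh-) = 1/2.
Independent loci: 1/2 × 1/2 = 1/4.

1/4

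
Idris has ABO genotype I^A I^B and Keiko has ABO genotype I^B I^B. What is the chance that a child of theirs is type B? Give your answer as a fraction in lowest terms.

ABO cross I^A I^B × I^B I^B → offspring phenotypes: 1/2 B, 1/2 AB.
So P(type B) = 1/2.

1/2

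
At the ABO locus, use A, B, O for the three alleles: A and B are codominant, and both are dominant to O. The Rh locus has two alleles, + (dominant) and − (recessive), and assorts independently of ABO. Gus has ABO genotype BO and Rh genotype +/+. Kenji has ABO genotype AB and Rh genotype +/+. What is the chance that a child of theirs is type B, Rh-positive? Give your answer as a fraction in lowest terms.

ABO cross BO × AB → offspring phenotypes: 1/4 A, 1/2 B, 1/4 AB.
Rh cross +/+ × +/+ → 1 Rh+.
Independent loci: P(type B, Rh-positive) = 1/2 × 1 = 1/2.

1/2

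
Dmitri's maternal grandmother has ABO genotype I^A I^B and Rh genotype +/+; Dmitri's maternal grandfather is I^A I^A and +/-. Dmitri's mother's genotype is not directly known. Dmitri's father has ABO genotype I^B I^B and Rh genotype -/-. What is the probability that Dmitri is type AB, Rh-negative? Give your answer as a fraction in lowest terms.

3/16

Dmitri's mother's ABO genotype from I^A I^B × I^A I^A: 1/2 I^A I^A, 1/2 I^A I^B.
Crossing each possibility with the father I^B I^B and summing P(type AB): 1/2·1 + 1/2·1/2 = 3/4.
Similarly for Rh via the mother's Rh distribution: P(Rh-) = 1/4.
Independent loci: 3/4 × 1/4 = 3/16.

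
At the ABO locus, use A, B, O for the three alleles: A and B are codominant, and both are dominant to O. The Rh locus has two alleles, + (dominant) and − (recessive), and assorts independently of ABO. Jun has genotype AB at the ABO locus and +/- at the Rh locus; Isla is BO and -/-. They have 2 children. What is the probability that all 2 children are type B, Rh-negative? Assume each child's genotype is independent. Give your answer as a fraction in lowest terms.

1/16

ABO cross AB × BO → 1/4 A, 1/2 B, 1/4 AB.
Rh cross +/- × -/- → 1/2 Rh+, 1/2 Rh-; so P(type B, Rh-negative) = 1/2 × 1/2 = 1/4 per child.
All 2 independent: (1/4)^2 = 1/16.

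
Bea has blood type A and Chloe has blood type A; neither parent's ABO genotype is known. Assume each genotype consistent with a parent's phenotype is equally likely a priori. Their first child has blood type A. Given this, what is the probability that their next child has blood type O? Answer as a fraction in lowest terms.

1/20

Possible genotypes: Bea ∈ {I^A I^A, I^A i}; Chloe ∈ {I^A I^A, I^A i}.
Weight each parental genotype pair by prior × P(type-A child):
  I^A I^A × I^A I^A: posterior weight 4/15; P(next child type O) = 0.
  I^A I^A × I^A i: posterior weight 4/15; P(next child type O) = 0.
  I^A i × I^A I^A: posterior weight 4/15; P(next child type O) = 0.
  I^A i × I^A i: posterior weight 1/5; P(next child type O) = 1/4.
Weighted sum = 1/20.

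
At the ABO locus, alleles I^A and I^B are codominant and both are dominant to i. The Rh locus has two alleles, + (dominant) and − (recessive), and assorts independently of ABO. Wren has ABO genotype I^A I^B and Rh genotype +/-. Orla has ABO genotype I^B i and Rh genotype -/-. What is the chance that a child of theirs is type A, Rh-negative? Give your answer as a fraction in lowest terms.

1/8

ABO cross I^A I^B × I^B i → offspring phenotypes: 1/4 A, 1/2 B, 1/4 AB.
Rh cross +/- × -/- → 1/2 Rh+, 1/2 Rh-.
Independent loci: P(type A, Rh-negative) = 1/4 × 1/2 = 1/8.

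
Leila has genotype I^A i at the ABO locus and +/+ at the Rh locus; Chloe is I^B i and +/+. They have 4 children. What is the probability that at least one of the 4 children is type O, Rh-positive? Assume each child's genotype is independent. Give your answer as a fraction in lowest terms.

ABO cross I^A i × I^B i → 1/4 O, 1/4 A, 1/4 B, 1/4 AB.
Rh cross +/+ × +/+ → 1 Rh+; so P(type O, Rh-positive) = 1/4 × 1 = 1/4 per child.
P(none) = (3/4)^4 = 81/256; P(at least one) = 1 − 81/256 = 175/256.

175/256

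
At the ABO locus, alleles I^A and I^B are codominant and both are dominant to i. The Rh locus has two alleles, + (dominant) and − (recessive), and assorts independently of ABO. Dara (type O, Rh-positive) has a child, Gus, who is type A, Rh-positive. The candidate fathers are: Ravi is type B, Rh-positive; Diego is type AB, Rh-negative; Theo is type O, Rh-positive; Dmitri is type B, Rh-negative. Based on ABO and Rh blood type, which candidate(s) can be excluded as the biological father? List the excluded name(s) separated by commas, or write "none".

A candidate is excluded only if no genotype consistent with his phenotype could produce a type A, Rh-positive child with a type O, Rh-positive mother.
Ravi (type B, Rh+): no genotype consistent with that phenotype can produce a type-A Rh+ child with a type-O mother.
Theo (type O, Rh+): no genotype consistent with that phenotype can produce a type-A Rh+ child with a type-O mother.
Dmitri (type B, Rh-): no genotype consistent with that phenotype can produce a type-A Rh+ child with a type-O mother.

Ravi, Theo, Dmitri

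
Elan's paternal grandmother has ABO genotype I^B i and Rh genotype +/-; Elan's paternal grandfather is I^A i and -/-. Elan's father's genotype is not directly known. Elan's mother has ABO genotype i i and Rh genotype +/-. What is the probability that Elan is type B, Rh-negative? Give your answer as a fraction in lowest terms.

3/32

Elan's father's ABO genotype from I^B i × I^A i: 1/4 I^A I^B, 1/4 I^A i, 1/4 I^B i, 1/4 i i.
Crossing each possibility with the mother i i and summing P(type B): 1/4·1/2 + 1/4·0 + 1/4·1/2 + 1/4·0 = 1/4.
Similarly for Rh via the father's Rh distribution: P(Rh-) = 3/8.
Independent loci: 1/4 × 3/8 = 3/32.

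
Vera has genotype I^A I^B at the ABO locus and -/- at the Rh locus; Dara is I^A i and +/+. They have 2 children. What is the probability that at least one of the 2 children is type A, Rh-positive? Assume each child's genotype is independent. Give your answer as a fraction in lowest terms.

ABO cross I^A I^B × I^A i → 1/2 A, 1/4 B, 1/4 AB.
Rh cross -/- × +/+ → 1 Rh+; so P(type A, Rh-positive) = 1/2 × 1 = 1/2 per child.
P(none) = (1/2)^2 = 1/4; P(at least one) = 1 − 1/4 = 3/4.

3/4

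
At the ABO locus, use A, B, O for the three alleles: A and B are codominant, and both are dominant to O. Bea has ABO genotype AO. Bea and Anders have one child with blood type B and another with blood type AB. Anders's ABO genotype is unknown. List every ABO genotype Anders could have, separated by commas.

AB, BB, BO

For each candidate genotype of Anders, check whether crossing it with AO can produce every observed child phenotype.
  AA → possible child types {A} ✗
  AB → possible child types {A, B, AB} ✓
  AO → possible child types {O, A} ✗
  BB → possible child types {B, AB} ✓
  BO → possible child types {O, A, B, AB} ✓
  OO → possible child types {O, A} ✗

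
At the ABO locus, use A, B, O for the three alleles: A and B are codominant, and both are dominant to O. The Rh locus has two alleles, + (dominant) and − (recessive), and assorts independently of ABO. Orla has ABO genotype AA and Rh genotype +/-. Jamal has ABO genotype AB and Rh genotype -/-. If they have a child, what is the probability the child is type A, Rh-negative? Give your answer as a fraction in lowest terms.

ABO cross AA × AB → offspring phenotypes: 1/2 A, 1/2 AB.
Rh cross +/- × -/- → 1/2 Rh+, 1/2 Rh-.
Independent loci: P(type A, Rh-negative) = 1/2 × 1/2 = 1/4.

1/4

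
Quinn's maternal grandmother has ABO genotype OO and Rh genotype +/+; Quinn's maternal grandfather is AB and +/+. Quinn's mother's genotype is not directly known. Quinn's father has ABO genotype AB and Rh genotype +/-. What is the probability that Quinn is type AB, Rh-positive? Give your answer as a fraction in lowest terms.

1/4

Quinn's mother's ABO genotype from OO × AB: 1/2 AO, 1/2 BO.
Crossing each possibility with the father AB and summing P(type AB): 1/2·1/4 + 1/2·1/4 = 1/4.
Similarly for Rh via the mother's Rh distribution: P(Rh+) = 1.
Independent loci: 1/4 × 1 = 1/4.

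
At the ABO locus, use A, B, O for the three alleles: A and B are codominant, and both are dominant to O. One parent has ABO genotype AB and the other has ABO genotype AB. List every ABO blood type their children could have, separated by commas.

Gametes from AB × AB give offspring ABO genotypes AA, AB, BB, i.e. phenotypes A, B, AB.

A, B, AB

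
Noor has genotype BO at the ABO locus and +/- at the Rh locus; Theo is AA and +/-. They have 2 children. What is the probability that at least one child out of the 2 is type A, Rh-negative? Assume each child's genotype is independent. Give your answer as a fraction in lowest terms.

15/64

ABO cross BO × AA → 1/2 A, 1/2 AB.
Rh cross +/- × +/- → 3/4 Rh+, 1/4 Rh-; so P(type A, Rh-negative) = 1/2 × 1/4 = 1/8 per child.
P(none) = (7/8)^2 = 49/64; P(at least one) = 1 − 49/64 = 15/64.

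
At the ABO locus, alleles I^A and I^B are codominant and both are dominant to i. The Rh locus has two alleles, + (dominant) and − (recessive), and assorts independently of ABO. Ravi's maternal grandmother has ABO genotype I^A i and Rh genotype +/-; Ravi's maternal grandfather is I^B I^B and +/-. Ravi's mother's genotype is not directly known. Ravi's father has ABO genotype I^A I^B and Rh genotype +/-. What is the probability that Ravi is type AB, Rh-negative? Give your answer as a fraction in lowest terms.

Ravi's mother's ABO genotype from I^A i × I^B I^B: 1/2 I^A I^B, 1/2 I^B i.
Crossing each possibility with the father I^A I^B and summing P(type AB): 1/2·1/2 + 1/2·1/4 = 3/8.
Similarly for Rh via the mother's Rh distribution: P(Rh-) = 1/4.
Independent loci: 3/8 × 1/4 = 3/32.

3/32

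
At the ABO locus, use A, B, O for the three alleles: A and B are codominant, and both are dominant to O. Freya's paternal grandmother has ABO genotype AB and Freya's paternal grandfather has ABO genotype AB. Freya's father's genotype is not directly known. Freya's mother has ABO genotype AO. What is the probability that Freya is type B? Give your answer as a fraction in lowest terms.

1/4

Freya's father's ABO genotype from AB × AB: 1/4 AA, 1/2 AB, 1/4 BB.
Crossing each possibility with the mother AO and summing P(type B): 1/4·0 + 1/2·1/4 + 1/4·1/2 = 1/4.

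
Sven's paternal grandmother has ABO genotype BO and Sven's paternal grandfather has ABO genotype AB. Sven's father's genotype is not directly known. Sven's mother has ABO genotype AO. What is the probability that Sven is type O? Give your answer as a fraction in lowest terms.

Sven's father's ABO genotype from BO × AB: 1/4 AB, 1/4 AO, 1/4 BB, 1/4 BO.
Crossing each possibility with the mother AO and summing P(type O): 1/4·0 + 1/4·1/4 + 1/4·0 + 1/4·1/4 = 1/8.

1/8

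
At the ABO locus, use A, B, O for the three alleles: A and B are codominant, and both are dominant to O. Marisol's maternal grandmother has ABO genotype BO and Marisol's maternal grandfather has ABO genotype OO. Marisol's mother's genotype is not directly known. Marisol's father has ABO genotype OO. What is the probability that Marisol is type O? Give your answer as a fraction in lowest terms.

3/4

Marisol's mother's ABO genotype from BO × OO: 1/2 BO, 1/2 OO.
Crossing each possibility with the father OO and summing P(type O): 1/2·1/2 + 1/2·1 = 3/4.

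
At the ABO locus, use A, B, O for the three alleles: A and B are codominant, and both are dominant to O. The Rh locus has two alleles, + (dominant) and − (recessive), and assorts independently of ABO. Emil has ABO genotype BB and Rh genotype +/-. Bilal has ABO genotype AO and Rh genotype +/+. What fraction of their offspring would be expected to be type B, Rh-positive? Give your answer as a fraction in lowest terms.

1/2

ABO cross BB × AO → offspring phenotypes: 1/2 B, 1/2 AB.
Rh cross +/- × +/+ → 1 Rh+.
Independent loci: P(type B, Rh-positive) = 1/2 × 1 = 1/2.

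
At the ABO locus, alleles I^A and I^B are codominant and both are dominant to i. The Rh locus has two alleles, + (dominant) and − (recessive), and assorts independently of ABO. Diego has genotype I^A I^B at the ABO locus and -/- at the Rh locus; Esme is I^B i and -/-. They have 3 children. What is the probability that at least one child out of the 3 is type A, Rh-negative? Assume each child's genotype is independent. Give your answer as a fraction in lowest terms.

37/64

ABO cross I^A I^B × I^B i → 1/4 A, 1/2 B, 1/4 AB.
Rh cross -/- × -/- → 1 Rh-; so P(type A, Rh-negative) = 1/4 × 1 = 1/4 per child.
P(none) = (3/4)^3 = 27/64; P(at least one) = 1 − 27/64 = 37/64.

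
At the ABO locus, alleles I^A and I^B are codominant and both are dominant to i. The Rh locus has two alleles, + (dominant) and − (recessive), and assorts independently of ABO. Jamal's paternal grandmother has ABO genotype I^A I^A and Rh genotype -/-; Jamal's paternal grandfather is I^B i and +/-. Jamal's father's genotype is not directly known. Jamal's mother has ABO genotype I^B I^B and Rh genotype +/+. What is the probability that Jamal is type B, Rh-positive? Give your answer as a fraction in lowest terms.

1/2

Jamal's father's ABO genotype from I^A I^A × I^B i: 1/2 I^A I^B, 1/2 I^A i.
Crossing each possibility with the mother I^B I^B and summing P(type B): 1/2·1/2 + 1/2·1/2 = 1/2.
Similarly for Rh via the father's Rh distribution: P(Rh+) = 1.
Independent loci: 1/2 × 1 = 1/2.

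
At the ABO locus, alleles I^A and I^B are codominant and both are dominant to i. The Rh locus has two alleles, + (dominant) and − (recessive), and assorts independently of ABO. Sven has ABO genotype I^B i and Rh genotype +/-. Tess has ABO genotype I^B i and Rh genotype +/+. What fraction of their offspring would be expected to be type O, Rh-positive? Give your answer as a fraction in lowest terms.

ABO cross I^B i × I^B i → offspring phenotypes: 1/4 O, 3/4 B.
Rh cross +/- × +/+ → 1 Rh+.
Independent loci: P(type O, Rh-positive) = 1/4 × 1 = 1/4.

1/4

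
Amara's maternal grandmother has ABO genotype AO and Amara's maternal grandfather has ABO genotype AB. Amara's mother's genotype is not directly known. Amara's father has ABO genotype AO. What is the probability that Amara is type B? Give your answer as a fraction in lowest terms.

Amara's mother's ABO genotype from AO × AB: 1/4 AA, 1/4 AB, 1/4 AO, 1/4 BO.
Crossing each possibility with the father AO and summing P(type B): 1/4·0 + 1/4·1/4 + 1/4·0 + 1/4·1/4 = 1/8.

1/8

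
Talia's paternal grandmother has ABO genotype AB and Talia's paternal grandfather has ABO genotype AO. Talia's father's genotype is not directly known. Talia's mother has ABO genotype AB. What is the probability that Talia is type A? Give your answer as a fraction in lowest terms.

3/8

Talia's father's ABO genotype from AB × AO: 1/4 AA, 1/4 AB, 1/4 AO, 1/4 BO.
Crossing each possibility with the mother AB and summing P(type A): 1/4·1/2 + 1/4·1/4 + 1/4·1/2 + 1/4·1/4 = 3/8.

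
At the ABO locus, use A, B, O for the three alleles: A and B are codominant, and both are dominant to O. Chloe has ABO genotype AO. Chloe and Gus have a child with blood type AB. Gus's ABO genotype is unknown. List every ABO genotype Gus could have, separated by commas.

AB, BB, BO

For each candidate genotype of Gus, check whether crossing it with AO can produce every observed child phenotype.
  AA → possible child types {A} ✗
  AB → possible child types {A, B, AB} ✓
  AO → possible child types {O, A} ✗
  BB → possible child types {B, AB} ✓
  BO → possible child types {O, A, B, AB} ✓
  OO → possible child types {O, A} ✗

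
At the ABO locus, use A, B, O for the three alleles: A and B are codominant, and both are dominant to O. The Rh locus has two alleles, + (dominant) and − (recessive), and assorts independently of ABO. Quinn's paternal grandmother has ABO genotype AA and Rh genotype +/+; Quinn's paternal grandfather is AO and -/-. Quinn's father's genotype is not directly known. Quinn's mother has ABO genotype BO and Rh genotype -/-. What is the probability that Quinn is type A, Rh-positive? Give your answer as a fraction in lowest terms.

Quinn's father's ABO genotype from AA × AO: 1/2 AA, 1/2 AO.
Crossing each possibility with the mother BO and summing P(type A): 1/2·1/2 + 1/2·1/4 = 3/8.
Similarly for Rh via the father's Rh distribution: P(Rh+) = 1/2.
Independent loci: 3/8 × 1/2 = 3/16.

3/16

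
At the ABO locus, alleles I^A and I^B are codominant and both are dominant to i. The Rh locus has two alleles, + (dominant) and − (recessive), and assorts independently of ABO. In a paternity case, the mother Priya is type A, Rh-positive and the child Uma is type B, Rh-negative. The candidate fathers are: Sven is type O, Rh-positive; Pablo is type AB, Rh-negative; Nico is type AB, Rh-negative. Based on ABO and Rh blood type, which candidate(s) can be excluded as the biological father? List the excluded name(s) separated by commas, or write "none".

A candidate is excluded only if no genotype consistent with his phenotype could produce a type B, Rh-negative child with a type A, Rh-positive mother.
Sven (type O, Rh+): no genotype consistent with that phenotype can produce a type-B Rh- child with a type-A mother.

Sven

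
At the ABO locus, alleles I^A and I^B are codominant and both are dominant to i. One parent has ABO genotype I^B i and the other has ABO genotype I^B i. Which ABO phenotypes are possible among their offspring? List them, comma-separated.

Gametes from I^B i × I^B i give offspring ABO genotypes I^B I^B, I^B i, i i, i.e. phenotypes O, B.

O, B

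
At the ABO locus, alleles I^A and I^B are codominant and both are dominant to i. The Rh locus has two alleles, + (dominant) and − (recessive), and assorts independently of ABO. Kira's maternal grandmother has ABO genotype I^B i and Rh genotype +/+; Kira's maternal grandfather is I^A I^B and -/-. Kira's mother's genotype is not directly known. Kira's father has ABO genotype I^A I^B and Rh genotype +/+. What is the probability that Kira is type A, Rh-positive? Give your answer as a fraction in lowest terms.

Kira's mother's ABO genotype from I^B i × I^A I^B: 1/4 I^A I^B, 1/4 I^A i, 1/4 I^B I^B, 1/4 I^B i.
Crossing each possibility with the father I^A I^B and summing P(type A): 1/4·1/4 + 1/4·1/2 + 1/4·0 + 1/4·1/4 = 1/4.
Similarly for Rh via the mother's Rh distribution: P(Rh+) = 1.
Independent loci: 1/4 × 1 = 1/4.

1/4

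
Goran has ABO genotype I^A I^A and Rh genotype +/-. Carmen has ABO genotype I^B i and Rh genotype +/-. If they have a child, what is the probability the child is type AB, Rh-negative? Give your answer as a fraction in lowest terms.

ABO cross I^A I^A × I^B i → offspring phenotypes: 1/2 A, 1/2 AB.
Rh cross +/- × +/- → 3/4 Rh+, 1/4 Rh-.
Independent loci: P(type AB, Rh-negative) = 1/2 × 1/4 = 1/8.

1/8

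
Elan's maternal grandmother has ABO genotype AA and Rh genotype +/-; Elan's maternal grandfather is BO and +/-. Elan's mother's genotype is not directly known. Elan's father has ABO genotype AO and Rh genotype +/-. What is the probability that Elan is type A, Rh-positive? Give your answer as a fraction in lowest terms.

Elan's mother's ABO genotype from AA × BO: 1/2 AB, 1/2 AO.
Crossing each possibility with the father AO and summing P(type A): 1/2·1/2 + 1/2·3/4 = 5/8.
Similarly for Rh via the mother's Rh distribution: P(Rh+) = 3/4.
Independent loci: 5/8 × 3/4 = 15/32.

15/32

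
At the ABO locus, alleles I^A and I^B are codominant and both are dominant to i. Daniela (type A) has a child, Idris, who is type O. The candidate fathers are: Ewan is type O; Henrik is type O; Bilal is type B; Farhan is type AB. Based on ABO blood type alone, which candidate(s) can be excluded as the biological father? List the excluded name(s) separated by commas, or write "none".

Farhan

A candidate is excluded only if no genotype consistent with his phenotype could produce a type O child with a type A mother.
Farhan (type AB): no genotype consistent with that phenotype can produce a type-O child with a type-A mother.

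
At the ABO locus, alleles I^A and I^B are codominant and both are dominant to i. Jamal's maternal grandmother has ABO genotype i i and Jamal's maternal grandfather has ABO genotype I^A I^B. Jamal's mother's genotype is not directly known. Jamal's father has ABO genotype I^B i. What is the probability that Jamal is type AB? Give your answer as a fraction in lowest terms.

Jamal's mother's ABO genotype from i i × I^A I^B: 1/2 I^A i, 1/2 I^B i.
Crossing each possibility with the father I^B i and summing P(type AB): 1/2·1/4 + 1/2·0 = 1/8.

1/8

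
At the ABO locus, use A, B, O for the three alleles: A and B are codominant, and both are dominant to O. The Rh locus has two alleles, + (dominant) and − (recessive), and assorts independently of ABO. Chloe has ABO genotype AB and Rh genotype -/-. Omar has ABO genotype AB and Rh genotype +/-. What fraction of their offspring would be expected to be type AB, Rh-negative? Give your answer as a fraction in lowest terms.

1/4

ABO cross AB × AB → offspring phenotypes: 1/4 A, 1/4 B, 1/2 AB.
Rh cross -/- × +/- → 1/2 Rh+, 1/2 Rh-.
Independent loci: P(type AB, Rh-negative) = 1/2 × 1/2 = 1/4.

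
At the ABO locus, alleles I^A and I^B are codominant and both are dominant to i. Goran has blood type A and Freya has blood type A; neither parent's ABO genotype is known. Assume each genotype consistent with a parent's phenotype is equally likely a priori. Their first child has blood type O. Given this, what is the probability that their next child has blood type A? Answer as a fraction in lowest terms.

3/4

Possible genotypes: Goran ∈ {I^A I^A, I^A i}; Freya ∈ {I^A I^A, I^A i}.
Weight each parental genotype pair by prior × P(type-O child):
  I^A i × I^A i: posterior weight 1; P(next child type A) = 3/4.
Weighted sum = 3/4.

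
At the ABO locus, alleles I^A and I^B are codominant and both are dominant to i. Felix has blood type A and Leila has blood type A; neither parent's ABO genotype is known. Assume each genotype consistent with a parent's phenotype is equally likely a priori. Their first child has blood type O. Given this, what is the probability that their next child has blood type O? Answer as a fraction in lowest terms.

1/4

Possible genotypes: Felix ∈ {I^A I^A, I^A i}; Leila ∈ {I^A I^A, I^A i}.
Weight each parental genotype pair by prior × P(type-O child):
  I^A i × I^A i: posterior weight 1; P(next child type O) = 1/4.
Weighted sum = 1/4.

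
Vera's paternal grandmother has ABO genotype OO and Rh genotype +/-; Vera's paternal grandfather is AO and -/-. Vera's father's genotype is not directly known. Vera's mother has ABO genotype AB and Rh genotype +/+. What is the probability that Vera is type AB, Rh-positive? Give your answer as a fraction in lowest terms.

Vera's father's ABO genotype from OO × AO: 1/2 AO, 1/2 OO.
Crossing each possibility with the mother AB and summing P(type AB): 1/2·1/4 + 1/2·0 = 1/8.
Similarly for Rh via the father's Rh distribution: P(Rh+) = 1.
Independent loci: 1/8 × 1 = 1/8.

1/8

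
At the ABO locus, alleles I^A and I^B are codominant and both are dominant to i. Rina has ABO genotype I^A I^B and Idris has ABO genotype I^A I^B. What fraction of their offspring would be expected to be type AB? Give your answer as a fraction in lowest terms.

1/2

ABO cross I^A I^B × I^A I^B → offspring phenotypes: 1/4 A, 1/4 B, 1/2 AB.
So P(type AB) = 1/2.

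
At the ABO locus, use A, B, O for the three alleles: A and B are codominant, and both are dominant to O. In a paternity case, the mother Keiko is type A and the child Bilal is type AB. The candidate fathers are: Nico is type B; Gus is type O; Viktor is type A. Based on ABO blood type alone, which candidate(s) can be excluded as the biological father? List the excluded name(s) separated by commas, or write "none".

Gus, Viktor

A candidate is excluded only if no genotype consistent with his phenotype could produce a type AB child with a type A mother.
Gus (type O): no genotype consistent with that phenotype can produce a type-AB child with a type-A mother.
Viktor (type A): no genotype consistent with that phenotype can produce a type-AB child with a type-A mother.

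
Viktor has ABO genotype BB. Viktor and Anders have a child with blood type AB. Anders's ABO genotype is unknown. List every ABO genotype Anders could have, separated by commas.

For each candidate genotype of Anders, check whether crossing it with BB can produce every observed child phenotype.
  AA → possible child types {AB} ✓
  AB → possible child types {B, AB} ✓
  AO → possible child types {B, AB} ✓
  BB → possible child types {B} ✗
  BO → possible child types {B} ✗
  OO → possible child types {B} ✗

AA, AB, AO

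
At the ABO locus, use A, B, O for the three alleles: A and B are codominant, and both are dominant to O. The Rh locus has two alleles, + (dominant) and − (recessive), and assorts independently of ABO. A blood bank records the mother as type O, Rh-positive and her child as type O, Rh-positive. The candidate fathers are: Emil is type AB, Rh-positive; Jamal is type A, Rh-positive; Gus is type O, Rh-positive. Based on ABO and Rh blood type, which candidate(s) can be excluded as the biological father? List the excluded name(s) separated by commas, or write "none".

A candidate is excluded only if no genotype consistent with his phenotype could produce a type O, Rh-positive child with a type O, Rh-positive mother.
Emil (type AB, Rh+): no genotype consistent with that phenotype can produce a type-O Rh+ child with a type-O mother.

Emil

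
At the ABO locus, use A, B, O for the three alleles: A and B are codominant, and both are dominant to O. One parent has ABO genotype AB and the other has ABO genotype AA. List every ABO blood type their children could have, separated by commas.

A, AB

Gametes from AB × AA give offspring ABO genotypes AA, AB, i.e. phenotypes A, AB.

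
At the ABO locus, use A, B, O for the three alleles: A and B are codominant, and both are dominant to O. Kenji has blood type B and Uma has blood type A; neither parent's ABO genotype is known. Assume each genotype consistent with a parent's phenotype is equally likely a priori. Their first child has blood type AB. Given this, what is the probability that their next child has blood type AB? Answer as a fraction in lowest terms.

Possible genotypes: Kenji ∈ {BB, BO}; Uma ∈ {AA, AO}.
Weight each parental genotype pair by prior × P(type-AB child):
  BB × AA: posterior weight 4/9; P(next child type AB) = 1.
  BB × AO: posterior weight 2/9; P(next child type AB) = 1/2.
  BO × AA: posterior weight 2/9; P(next child type AB) = 1/2.
  BO × AO: posterior weight 1/9; P(next child type AB) = 1/4.
Weighted sum = 25/36.

25/36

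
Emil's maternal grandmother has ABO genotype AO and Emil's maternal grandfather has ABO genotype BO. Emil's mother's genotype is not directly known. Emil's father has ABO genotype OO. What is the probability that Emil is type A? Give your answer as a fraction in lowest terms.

Emil's mother's ABO genotype from AO × BO: 1/4 AB, 1/4 AO, 1/4 BO, 1/4 OO.
Crossing each possibility with the father OO and summing P(type A): 1/4·1/2 + 1/4·1/2 + 1/4·0 + 1/4·0 = 1/4.

1/4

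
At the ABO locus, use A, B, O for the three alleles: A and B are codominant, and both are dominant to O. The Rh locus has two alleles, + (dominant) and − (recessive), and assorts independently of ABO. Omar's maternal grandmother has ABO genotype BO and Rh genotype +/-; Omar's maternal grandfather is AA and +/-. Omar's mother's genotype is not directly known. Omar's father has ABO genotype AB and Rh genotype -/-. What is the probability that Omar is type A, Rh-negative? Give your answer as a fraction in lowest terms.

3/16

Omar's mother's ABO genotype from BO × AA: 1/2 AB, 1/2 AO.
Crossing each possibility with the father AB and summing P(type A): 1/2·1/4 + 1/2·1/2 = 3/8.
Similarly for Rh via the mother's Rh distribution: P(Rh-) = 1/2.
Independent loci: 3/8 × 1/2 = 3/16.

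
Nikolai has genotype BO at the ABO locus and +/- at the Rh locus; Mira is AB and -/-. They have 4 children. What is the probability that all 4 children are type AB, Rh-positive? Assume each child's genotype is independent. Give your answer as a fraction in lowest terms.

1/4096

ABO cross BO × AB → 1/4 A, 1/2 B, 1/4 AB.
Rh cross +/- × -/- → 1/2 Rh+, 1/2 Rh-; so P(type AB, Rh-positive) = 1/4 × 1/2 = 1/8 per child.
All 4 independent: (1/8)^4 = 1/4096.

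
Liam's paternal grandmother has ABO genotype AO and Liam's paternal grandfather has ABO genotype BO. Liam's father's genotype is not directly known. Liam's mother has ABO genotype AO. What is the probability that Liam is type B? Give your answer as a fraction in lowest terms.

1/8

Liam's father's ABO genotype from AO × BO: 1/4 AB, 1/4 AO, 1/4 BO, 1/4 OO.
Crossing each possibility with the mother AO and summing P(type B): 1/4·1/4 + 1/4·0 + 1/4·1/4 + 1/4·0 = 1/8.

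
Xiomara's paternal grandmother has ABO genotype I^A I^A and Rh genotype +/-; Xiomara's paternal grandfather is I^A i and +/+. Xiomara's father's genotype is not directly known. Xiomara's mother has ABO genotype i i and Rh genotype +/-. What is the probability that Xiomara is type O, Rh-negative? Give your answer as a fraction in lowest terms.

1/32

Xiomara's father's ABO genotype from I^A I^A × I^A i: 1/2 I^A I^A, 1/2 I^A i.
Crossing each possibility with the mother i i and summing P(type O): 1/2·0 + 1/2·1/2 = 1/4.
Similarly for Rh via the father's Rh distribution: P(Rh-) = 1/8.
Independent loci: 1/4 × 1/8 = 1/32.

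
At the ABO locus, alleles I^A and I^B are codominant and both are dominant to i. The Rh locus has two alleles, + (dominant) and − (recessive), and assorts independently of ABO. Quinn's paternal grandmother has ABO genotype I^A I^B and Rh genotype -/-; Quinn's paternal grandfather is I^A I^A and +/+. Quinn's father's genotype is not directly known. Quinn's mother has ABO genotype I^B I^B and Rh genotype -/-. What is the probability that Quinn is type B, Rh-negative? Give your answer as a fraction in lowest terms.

Quinn's father's ABO genotype from I^A I^B × I^A I^A: 1/2 I^A I^A, 1/2 I^A I^B.
Crossing each possibility with the mother I^B I^B and summing P(type B): 1/2·0 + 1/2·1/2 = 1/4.
Similarly for Rh via the father's Rh distribution: P(Rh-) = 1/2.
Independent loci: 1/4 × 1/2 = 1/8.

1/8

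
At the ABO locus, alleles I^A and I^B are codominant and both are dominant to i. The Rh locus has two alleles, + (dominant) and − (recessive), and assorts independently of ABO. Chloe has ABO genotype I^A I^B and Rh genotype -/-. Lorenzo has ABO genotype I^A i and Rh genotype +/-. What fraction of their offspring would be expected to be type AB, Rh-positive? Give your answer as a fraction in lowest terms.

1/8

ABO cross I^A I^B × I^A i → offspring phenotypes: 1/2 A, 1/4 B, 1/4 AB.
Rh cross -/- × +/- → 1/2 Rh+, 1/2 Rh-.
Independent loci: P(type AB, Rh-positive) = 1/4 × 1/2 = 1/8.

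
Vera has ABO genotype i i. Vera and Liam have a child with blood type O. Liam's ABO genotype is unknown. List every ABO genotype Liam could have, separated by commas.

For each candidate genotype of Liam, check whether crossing it with i i can produce every observed child phenotype.
  I^A I^A → possible child types {A} ✗
  I^A I^B → possible child types {A, B} ✗
  I^A i → possible child types {O, A} ✓
  I^B I^B → possible child types {B} ✗
  I^B i → possible child types {O, B} ✓
  i i → possible child types {O} ✓

I^A i, I^B i, i i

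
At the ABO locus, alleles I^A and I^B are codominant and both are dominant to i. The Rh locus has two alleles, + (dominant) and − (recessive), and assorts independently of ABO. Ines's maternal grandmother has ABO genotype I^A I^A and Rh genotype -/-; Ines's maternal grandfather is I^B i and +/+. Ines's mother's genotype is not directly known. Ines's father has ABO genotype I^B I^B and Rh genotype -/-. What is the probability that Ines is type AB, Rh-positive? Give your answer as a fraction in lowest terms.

Ines's mother's ABO genotype from I^A I^A × I^B i: 1/2 I^A I^B, 1/2 I^A i.
Crossing each possibility with the father I^B I^B and summing P(type AB): 1/2·1/2 + 1/2·1/2 = 1/2.
Similarly for Rh via the mother's Rh distribution: P(Rh+) = 1/2.
Independent loci: 1/2 × 1/2 = 1/4.

1/4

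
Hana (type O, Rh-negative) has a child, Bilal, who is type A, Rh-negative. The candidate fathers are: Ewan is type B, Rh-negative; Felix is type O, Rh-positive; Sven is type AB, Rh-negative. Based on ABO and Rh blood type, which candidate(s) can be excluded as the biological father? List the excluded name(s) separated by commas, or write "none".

A candidate is excluded only if no genotype consistent with his phenotype could produce a type A, Rh-negative child with a type O, Rh-negative mother.
Ewan (type B, Rh-): no genotype consistent with that phenotype can produce a type-A Rh- child with a type-O mother.
Felix (type O, Rh+): no genotype consistent with that phenotype can produce a type-A Rh- child with a type-O mother.

Ewan, Felix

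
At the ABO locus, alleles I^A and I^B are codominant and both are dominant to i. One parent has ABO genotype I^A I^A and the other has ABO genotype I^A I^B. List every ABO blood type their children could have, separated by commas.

A, AB

Gametes from I^A I^A × I^A I^B give offspring ABO genotypes I^A I^A, I^A I^B, i.e. phenotypes A, AB.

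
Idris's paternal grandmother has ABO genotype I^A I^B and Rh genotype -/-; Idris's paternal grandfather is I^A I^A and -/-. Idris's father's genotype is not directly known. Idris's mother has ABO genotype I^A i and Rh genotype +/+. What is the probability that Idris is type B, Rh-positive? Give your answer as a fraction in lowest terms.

Idris's father's ABO genotype from I^A I^B × I^A I^A: 1/2 I^A I^A, 1/2 I^A I^B.
Crossing each possibility with the mother I^A i and summing P(type B): 1/2·0 + 1/2·1/4 = 1/8.
Similarly for Rh via the father's Rh distribution: P(Rh+) = 1.
Independent loci: 1/8 × 1 = 1/8.

1/8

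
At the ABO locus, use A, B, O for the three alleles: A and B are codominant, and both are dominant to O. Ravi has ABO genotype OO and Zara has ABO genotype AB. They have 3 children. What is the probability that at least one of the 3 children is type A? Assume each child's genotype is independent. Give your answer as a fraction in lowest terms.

7/8

ABO cross OO × AB → 1/2 A, 1/2 B.
So P(type A) = 1/2 per child.
P(none) = (1/2)^3 = 1/8; P(at least one) = 1 − 1/8 = 7/8.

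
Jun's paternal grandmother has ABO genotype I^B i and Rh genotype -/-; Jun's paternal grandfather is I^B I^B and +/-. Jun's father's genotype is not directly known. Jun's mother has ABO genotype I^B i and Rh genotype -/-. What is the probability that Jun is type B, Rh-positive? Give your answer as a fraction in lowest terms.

7/32

Jun's father's ABO genotype from I^B i × I^B I^B: 1/2 I^B I^B, 1/2 I^B i.
Crossing each possibility with the mother I^B i and summing P(type B): 1/2·1 + 1/2·3/4 = 7/8.
Similarly for Rh via the father's Rh distribution: P(Rh+) = 1/4.
Independent loci: 7/8 × 1/4 = 7/32.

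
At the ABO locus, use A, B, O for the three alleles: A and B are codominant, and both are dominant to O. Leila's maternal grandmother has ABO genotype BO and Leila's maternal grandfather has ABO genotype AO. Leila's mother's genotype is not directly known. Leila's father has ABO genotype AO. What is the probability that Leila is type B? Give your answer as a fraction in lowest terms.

Leila's mother's ABO genotype from BO × AO: 1/4 AB, 1/4 AO, 1/4 BO, 1/4 OO.
Crossing each possibility with the father AO and summing P(type B): 1/4·1/4 + 1/4·0 + 1/4·1/4 + 1/4·0 = 1/8.

1/8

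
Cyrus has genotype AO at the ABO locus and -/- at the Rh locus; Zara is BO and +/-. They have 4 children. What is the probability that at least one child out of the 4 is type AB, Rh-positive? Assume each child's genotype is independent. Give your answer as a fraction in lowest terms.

1695/4096

ABO cross AO × BO → 1/4 O, 1/4 A, 1/4 B, 1/4 AB.
Rh cross -/- × +/- → 1/2 Rh+, 1/2 Rh-; so P(type AB, Rh-positive) = 1/4 × 1/2 = 1/8 per child.
P(none) = (7/8)^4 = 2401/4096; P(at least one) = 1 − 2401/4096 = 1695/4096.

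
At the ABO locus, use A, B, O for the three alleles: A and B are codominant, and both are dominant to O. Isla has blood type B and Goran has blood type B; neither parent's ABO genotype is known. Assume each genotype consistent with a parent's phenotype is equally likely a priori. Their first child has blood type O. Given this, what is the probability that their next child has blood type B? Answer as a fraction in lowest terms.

3/4

Possible genotypes: Isla ∈ {BB, BO}; Goran ∈ {BB, BO}.
Weight each parental genotype pair by prior × P(type-O child):
  BO × BO: posterior weight 1; P(next child type B) = 3/4.
Weighted sum = 3/4.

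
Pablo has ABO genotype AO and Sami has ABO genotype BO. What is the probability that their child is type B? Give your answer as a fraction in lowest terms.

ABO cross AO × BO → offspring phenotypes: 1/4 O, 1/4 A, 1/4 B, 1/4 AB.
So P(type B) = 1/4.

1/4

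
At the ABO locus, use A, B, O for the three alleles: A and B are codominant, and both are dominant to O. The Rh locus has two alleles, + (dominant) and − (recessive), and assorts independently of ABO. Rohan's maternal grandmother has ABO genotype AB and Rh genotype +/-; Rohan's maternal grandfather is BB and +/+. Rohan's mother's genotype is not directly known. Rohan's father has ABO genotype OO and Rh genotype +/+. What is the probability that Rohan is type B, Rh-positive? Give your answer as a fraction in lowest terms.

Rohan's mother's ABO genotype from AB × BB: 1/2 AB, 1/2 BB.
Crossing each possibility with the father OO and summing P(type B): 1/2·1/2 + 1/2·1 = 3/4.
Similarly for Rh via the mother's Rh distribution: P(Rh+) = 1.
Independent loci: 3/4 × 1 = 3/4.

3/4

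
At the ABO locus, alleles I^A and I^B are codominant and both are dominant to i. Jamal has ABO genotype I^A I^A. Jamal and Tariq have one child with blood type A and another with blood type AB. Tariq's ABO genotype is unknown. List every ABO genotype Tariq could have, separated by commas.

For each candidate genotype of Tariq, check whether crossing it with I^A I^A can produce every observed child phenotype.
  I^A I^A → possible child types {A} ✗
  I^A I^B → possible child types {A, AB} ✓
  I^A i → possible child types {A} ✗
  I^B I^B → possible child types {AB} ✗
  I^B i → possible child types {A, AB} ✓
  i i → possible child types {A} ✗

I^A I^B, I^B i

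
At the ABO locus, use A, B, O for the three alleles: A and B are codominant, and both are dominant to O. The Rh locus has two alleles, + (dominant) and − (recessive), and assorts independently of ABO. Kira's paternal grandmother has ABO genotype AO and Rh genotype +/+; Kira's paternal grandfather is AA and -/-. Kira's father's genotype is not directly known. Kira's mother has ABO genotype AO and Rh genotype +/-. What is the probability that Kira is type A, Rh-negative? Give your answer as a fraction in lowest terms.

Kira's father's ABO genotype from AO × AA: 1/2 AA, 1/2 AO.
Crossing each possibility with the mother AO and summing P(type A): 1/2·1 + 1/2·3/4 = 7/8.
Similarly for Rh via the father's Rh distribution: P(Rh-) = 1/4.
Independent loci: 7/8 × 1/4 = 7/32.

7/32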